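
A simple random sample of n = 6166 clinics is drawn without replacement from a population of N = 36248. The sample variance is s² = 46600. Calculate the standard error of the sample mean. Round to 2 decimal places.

Under SRS without replacement, Var(ȳ) = (1 − f)·s²/n with f = n/N = 6166/36248 = 0.17010594.
Var(ȳ) = (1 − 0.17010594)·46600/6166 = 0.82989406·7.5575738 = 6.2719856.
SE(ȳ) = √(6.2719856) = 2.50.

2.50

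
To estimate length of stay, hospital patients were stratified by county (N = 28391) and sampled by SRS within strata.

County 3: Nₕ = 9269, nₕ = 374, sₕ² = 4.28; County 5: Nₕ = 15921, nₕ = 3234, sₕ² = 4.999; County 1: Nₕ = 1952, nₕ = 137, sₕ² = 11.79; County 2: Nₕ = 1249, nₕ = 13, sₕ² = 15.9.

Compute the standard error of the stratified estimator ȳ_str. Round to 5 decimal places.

Var(ȳ_str) = Σₕ Wₕ²(1 − fₕ)sₕ²/nₕ with Wₕ = Nₕ/N, N = 28391.
County 3: Wₕ = 0.32647670; term = 0.32647670²·(1 − 0.04034955)·4.28/374 = 0.0011705491.
County 5: Wₕ = 0.56077630; term = 0.56077630²·(1 − 0.20312794)·4.999/3234 = 3.8735666 × 10^-4.
County 1: Wₕ = 0.06875418; term = 0.06875418²·(1 − 0.07018443)·11.79/137 = 3.7825816 × 10^-4.
County 2: Wₕ = 0.04399281; term = 0.04399281²·(1 − 0.01040833)·15.9/13 = 0.002342466.
Sum = 0.0042786299.
SE = √(0.0042786299) = 0.06541.

0.06541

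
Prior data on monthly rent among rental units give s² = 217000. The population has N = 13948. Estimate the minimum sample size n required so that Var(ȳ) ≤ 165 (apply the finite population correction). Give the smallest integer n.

1202

Without fpc, n₀ = s²/D = 217000/165 = 1315.1515.
With fpc, (1 − n/N)·s²/n ≤ D requires n ≥ n₀/(1 + n₀/N) = 1315.1515/(1 + 1315.1515/13948) = 1201.8313.
Rounding up, n = 1202.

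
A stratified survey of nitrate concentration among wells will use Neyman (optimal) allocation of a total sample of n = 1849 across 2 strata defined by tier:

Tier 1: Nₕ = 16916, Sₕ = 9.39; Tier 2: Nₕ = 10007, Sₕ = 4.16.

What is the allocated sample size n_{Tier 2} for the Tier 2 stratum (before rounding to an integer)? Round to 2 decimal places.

383.96

Neyman allocation: nₕ = n·NₕSₕ / Σⱼ NⱼSⱼ.
Σ NⱼSⱼ = 16916·9.39 + 10007·4.16 = 200470.36.
n_{Tier 2} = 1849·10007·4.16 / 200470.36 = 383.96.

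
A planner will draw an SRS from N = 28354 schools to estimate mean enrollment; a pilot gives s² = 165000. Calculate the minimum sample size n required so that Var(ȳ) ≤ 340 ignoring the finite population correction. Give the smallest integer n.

486

Without fpc, n₀ = s²/D = 165000/340 = 485.2941.
Rounding up, n = 486.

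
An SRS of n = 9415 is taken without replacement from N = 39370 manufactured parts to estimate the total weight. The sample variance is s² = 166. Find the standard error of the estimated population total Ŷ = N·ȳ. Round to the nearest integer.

Var(Ŷ) = N²·Var(ȳ) = N²·(1 − n/N)·s²/n.
f = 9415/39370 = 0.23914148; Var(ȳ) = 0.76085852·166/9415 = 0.013415031.
Var(Ŷ) = 39370² · 0.013415031 = 2.0793256 × 10^7.
SE(Ŷ) = √(2.0793256 × 10^7) = 4560.

4560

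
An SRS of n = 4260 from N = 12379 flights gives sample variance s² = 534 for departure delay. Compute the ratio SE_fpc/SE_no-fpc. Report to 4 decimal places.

f = n/N = 4260/12379 = 0.34413119.
SE_no-fpc = √(s²/n) = 0.354051; SE_fpc = √((1−f)s²/n) = 0.28673078.
Ratio = √(1−f) = 0.80985728.

0.8099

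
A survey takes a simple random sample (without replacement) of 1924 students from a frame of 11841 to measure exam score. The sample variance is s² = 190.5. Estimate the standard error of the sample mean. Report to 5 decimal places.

Under SRS without replacement, Var(ȳ) = (1 − f)·s²/n with f = n/N = 1924/11841 = 0.16248628.
Var(ȳ) = (1 − 0.16248628)·190.5/1924 = 0.83751372·0.099012474 = 0.082924306.
SE(ȳ) = √(0.082924306) = 0.28797.

0.28797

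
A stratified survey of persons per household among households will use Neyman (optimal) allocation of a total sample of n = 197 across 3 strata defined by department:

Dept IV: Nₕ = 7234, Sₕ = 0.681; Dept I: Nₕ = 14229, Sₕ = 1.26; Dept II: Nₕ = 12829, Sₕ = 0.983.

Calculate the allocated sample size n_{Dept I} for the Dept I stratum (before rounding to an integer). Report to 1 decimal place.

Neyman allocation: nₕ = n·NₕSₕ / Σⱼ NⱼSⱼ.
Σ NⱼSⱼ = 7234·0.681 + 14229·1.26 + 12829·0.983 = 35465.801.
n_{Dept I} = 197·14229·1.26 / 35465.801 = 99.6.

99.6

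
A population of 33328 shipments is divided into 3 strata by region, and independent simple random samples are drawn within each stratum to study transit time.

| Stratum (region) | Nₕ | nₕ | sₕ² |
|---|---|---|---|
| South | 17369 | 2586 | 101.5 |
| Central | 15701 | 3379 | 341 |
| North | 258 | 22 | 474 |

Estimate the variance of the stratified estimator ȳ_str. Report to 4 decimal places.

Var(ȳ_str) = Σₕ Wₕ²(1 − fₕ)sₕ²/nₕ with Wₕ = Nₕ/N, N = 33328.
South: Wₕ = 0.52115338; term = 0.52115338²·(1 − 0.14888595)·101.5/2586 = 0.0090731149.
Central: Wₕ = 0.47110538; term = 0.47110538²·(1 − 0.21520922)·341/3379 = 0.017577463.
North: Wₕ = 0.00774124; term = 0.00774124²·(1 − 0.08527132)·474/22 = 0.0011810516.
Sum = 0.02783163.

0.0278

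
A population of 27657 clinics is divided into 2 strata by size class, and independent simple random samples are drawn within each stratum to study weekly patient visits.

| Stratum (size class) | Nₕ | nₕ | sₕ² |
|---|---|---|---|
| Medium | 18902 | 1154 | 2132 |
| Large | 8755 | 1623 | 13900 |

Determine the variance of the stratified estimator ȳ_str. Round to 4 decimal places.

1.5094

Var(ȳ_str) = Σₕ Wₕ²(1 − fₕ)sₕ²/nₕ with Wₕ = Nₕ/N, N = 27657.
Medium: Wₕ = 0.68344361; term = 0.68344361²·(1 − 0.06105174)·2132/1154 = 0.81026752.
Large: Wₕ = 0.31655639; term = 0.31655639²·(1 − 0.18537978)·13900/1623 = 0.69912306.
Sum = 1.5093906.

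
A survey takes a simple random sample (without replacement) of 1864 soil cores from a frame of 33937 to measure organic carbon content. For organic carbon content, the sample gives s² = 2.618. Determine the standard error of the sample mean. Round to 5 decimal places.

0.03643

Under SRS without replacement, Var(ȳ) = (1 − f)·s²/n with f = n/N = 1864/33937 = 0.05492530.
Var(ȳ) = (1 − 0.05492530)·2.618/1864 = 0.94507470·0.0014045064 = 0.0013273635.
SE(ȳ) = √(0.0013273635) = 0.03643.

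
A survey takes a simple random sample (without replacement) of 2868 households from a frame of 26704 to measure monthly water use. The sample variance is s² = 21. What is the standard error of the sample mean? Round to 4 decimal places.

Under SRS without replacement, Var(ȳ) = (1 − f)·s²/n with f = n/N = 2868/26704 = 0.10739964.
Var(ȳ) = (1 − 0.10739964)·21/2868 = 0.89260036·0.0073221757 = 0.0065357767.
SE(ȳ) = √(0.0065357767) = 0.0808.

0.0808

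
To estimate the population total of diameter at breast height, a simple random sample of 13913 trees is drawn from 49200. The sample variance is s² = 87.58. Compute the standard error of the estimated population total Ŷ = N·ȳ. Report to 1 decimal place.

Var(Ŷ) = N²·Var(ȳ) = N²·(1 − n/N)·s²/n.
f = 13913/49200 = 0.28278455; Var(ȳ) = 0.71721545·87.58/13913 = 0.0045147509.
Var(Ŷ) = 49200² · 0.0045147509 = 1.0928587 × 10^7.
SE(Ŷ) = √(1.0928587 × 10^7) = 3305.8.

3305.8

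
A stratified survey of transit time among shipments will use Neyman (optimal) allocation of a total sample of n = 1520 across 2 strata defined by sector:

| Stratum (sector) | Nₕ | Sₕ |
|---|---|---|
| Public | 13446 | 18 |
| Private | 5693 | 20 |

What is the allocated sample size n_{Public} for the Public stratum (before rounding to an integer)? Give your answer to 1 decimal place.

Neyman allocation: nₕ = n·NₕSₕ / Σⱼ NⱼSⱼ.
Σ NⱼSⱼ = 13446·18 + 5693·20 = 355888.
n_{Public} = 1520·13446·18 / 355888 = 1033.7.

1033.7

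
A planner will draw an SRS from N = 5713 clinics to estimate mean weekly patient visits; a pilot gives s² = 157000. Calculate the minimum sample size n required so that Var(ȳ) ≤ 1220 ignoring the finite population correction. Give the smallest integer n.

129

Without fpc, n₀ = s²/D = 157000/1220 = 128.6885.
Rounding up, n = 129.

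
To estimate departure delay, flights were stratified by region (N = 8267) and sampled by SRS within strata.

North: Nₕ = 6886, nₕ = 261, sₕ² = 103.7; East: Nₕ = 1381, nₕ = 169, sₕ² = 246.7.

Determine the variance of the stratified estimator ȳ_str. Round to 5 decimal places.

0.30096

Var(ȳ_str) = Σₕ Wₕ²(1 − fₕ)sₕ²/nₕ with Wₕ = Nₕ/N, N = 8267.
North: Wₕ = 0.83295028; term = 0.83295028²·(1 − 0.03790299)·103.7/261 = 0.26521328.
East: Wₕ = 0.16704972; term = 0.16704972²·(1 − 0.12237509)·246.7/169 = 0.035750562.
Sum = 0.30096384.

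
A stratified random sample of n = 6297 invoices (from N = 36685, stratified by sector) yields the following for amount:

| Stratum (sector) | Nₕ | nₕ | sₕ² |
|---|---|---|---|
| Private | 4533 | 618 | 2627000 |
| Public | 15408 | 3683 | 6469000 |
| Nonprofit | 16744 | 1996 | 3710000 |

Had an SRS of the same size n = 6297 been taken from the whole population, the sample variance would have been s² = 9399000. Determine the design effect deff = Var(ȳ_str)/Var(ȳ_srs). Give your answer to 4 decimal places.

Var(ȳ_str) = Σ Wₕ²(1−fₕ)sₕ²/nₕ with Wₕ = Nₕ/36685:
  Private: (4533/36685)²·(1−618/4533)·2627000/618 = 56.0547
  Public: (15408/36685)²·(1−3683/15408)·6469000/3683 = 235.78572
  Nonprofit: (16744/36685)²·(1−1996/16744)·3710000/1996 = 341.05834
  → Var(ȳ_str) = 632.89876.
Var(ȳ_srs) = (1 − 6297/36685)·9399000/6297 = 1236.4073.
deff = 632.89876 / 1236.4073 = 0.5119.

0.5119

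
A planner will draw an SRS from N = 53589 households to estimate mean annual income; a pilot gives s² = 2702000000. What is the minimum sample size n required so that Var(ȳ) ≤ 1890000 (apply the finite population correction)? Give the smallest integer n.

1393

Without fpc, n₀ = s²/D = 2702000000/1890000 = 1429.6296.
With fpc, (1 − n/N)·s²/n ≤ D requires n ≥ n₀/(1 + n₀/N) = 1429.6296/(1 + 1429.6296/53589) = 1392.4814.
Rounding up, n = 1393.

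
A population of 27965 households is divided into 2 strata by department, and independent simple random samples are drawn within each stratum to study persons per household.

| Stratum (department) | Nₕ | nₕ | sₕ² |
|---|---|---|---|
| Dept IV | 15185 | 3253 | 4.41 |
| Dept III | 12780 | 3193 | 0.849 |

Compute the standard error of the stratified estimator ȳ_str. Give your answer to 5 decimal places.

0.01886

Var(ȳ_str) = Σₕ Wₕ²(1 − fₕ)sₕ²/nₕ with Wₕ = Nₕ/N, N = 27965.
Dept IV: Wₕ = 0.54300018; term = 0.54300018²·(1 − 0.21422456)·4.41/3253 = 3.1408914 × 10^-4.
Dept III: Wₕ = 0.45699982; term = 0.45699982²·(1 − 0.24984351)·0.849/3193 = 4.1657452 × 10^-5.
Sum = 3.5574659 × 10^-4.
SE = √(3.5574659 × 10^-4) = 0.01886.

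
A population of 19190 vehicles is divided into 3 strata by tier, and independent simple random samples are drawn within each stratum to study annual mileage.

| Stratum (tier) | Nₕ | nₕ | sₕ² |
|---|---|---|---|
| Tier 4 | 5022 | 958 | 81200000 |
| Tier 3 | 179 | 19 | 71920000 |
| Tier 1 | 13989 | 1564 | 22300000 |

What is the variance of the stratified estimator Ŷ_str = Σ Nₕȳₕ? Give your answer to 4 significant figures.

4.317 × 10^12

Var(Ŷ_str) = Σₕ Nₕ²(1 − fₕ)sₕ²/nₕ.
Tier 4: 5022²·(1 − 958/5022)·81200000/958 = 1.7298997 × 10^12.
Tier 3: 179²·(1 − 19/179)·71920000/19 = 1.0840994 × 10^11.
Tier 1: 13989²·(1 − 1564/13989)·22300000/1564 = 2.4782846 × 10^12.
Sum = 4.3165942 × 10^12.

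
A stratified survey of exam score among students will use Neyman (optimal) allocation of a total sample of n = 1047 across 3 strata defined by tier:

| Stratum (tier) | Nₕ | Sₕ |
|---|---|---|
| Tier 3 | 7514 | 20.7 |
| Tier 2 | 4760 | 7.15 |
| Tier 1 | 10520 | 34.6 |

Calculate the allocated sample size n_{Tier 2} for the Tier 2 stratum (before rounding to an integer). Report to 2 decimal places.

64.37

Neyman allocation: nₕ = n·NₕSₕ / Σⱼ NⱼSⱼ.
Σ NⱼSⱼ = 7514·20.7 + 4760·7.15 + 10520·34.6 = 553565.8.
n_{Tier 2} = 1047·4760·7.15 / 553565.8 = 64.37.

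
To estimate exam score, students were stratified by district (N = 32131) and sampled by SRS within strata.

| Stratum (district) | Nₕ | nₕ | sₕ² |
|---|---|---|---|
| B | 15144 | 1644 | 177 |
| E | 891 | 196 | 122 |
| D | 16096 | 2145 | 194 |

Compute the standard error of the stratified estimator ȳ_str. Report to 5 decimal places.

Var(ȳ_str) = Σₕ Wₕ²(1 − fₕ)sₕ²/nₕ with Wₕ = Nₕ/N, N = 32131.
B: Wₕ = 0.47132053; term = 0.47132053²·(1 − 0.10855784)·177/1644 = 0.021320498.
E: Wₕ = 0.02773023; term = 0.02773023²·(1 − 0.21997755)·122/196 = 3.733514 × 10^-4.
D: Wₕ = 0.50094924; term = 0.50094924²·(1 − 0.13326292)·194/2145 = 0.019672033.
Sum = 0.041365882.
SE = √(0.041365882) = 0.20339.

0.20339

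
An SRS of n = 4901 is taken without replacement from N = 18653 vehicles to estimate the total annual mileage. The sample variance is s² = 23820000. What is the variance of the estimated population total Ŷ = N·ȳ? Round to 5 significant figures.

1.2467 × 10^12

Var(Ŷ) = N²·Var(ȳ) = N²·(1 − n/N)·s²/n.
f = 4901/18653 = 0.26274594; Var(ȳ) = 0.73725406·23820000/4901 = 3583.2262.
Var(Ŷ) = 18653² · 3583.2262 = 1.2467277 × 10^12.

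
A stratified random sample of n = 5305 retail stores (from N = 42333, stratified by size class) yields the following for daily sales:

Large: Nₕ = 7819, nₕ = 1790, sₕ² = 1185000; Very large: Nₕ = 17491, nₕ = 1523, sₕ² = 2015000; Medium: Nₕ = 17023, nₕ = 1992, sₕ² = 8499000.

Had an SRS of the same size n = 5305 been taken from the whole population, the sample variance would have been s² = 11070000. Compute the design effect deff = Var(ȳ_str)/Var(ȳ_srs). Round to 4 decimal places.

0.4563

Var(ȳ_str) = Σ Wₕ²(1−fₕ)sₕ²/nₕ with Wₕ = Nₕ/42333:
  Large: (7819/42333)²·(1−1790/7819)·1185000/1790 = 17.414208
  Very large: (17491/42333)²·(1−1523/17491)·2015000/1523 = 206.19694
  Medium: (17023/42333)²·(1−1992/17023)·8499000/1992 = 609.17823
  → Var(ȳ_str) = 832.78938.
Var(ȳ_srs) = (1 − 5305/42333)·11070000/5305 = 1825.2125.
deff = 832.78938 / 1825.2125 = 0.4563.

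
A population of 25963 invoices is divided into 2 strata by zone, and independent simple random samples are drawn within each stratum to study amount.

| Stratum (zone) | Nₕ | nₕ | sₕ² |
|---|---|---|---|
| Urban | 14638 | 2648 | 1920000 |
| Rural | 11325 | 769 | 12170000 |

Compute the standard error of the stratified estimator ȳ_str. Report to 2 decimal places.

Var(ȳ_str) = Σₕ Wₕ²(1 − fₕ)sₕ²/nₕ with Wₕ = Nₕ/N, N = 25963.
Urban: Wₕ = 0.56380233; term = 0.56380233²·(1 − 0.18089903)·1920000/2648 = 188.78802.
Rural: Wₕ = 0.43619767; term = 0.43619767²·(1 − 0.06790287)·12170000/769 = 2806.6747.
Sum = 2995.4627.
SE = √(2995.4627) = 54.73.

54.73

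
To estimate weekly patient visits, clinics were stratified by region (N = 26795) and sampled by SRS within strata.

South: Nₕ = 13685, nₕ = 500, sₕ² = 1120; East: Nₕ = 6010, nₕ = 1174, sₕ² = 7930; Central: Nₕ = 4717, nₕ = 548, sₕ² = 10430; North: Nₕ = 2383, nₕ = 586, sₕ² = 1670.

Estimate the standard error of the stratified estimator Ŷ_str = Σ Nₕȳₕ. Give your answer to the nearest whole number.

Var(Ŷ_str) = Σₕ Nₕ²(1 − fₕ)sₕ²/nₕ.
South: 13685²·(1 − 500/13685)·1120/500 = 4.0417826 × 10^8.
East: 6010²·(1 − 1174/6010)·7930/1174 = 1.9632059 × 10^8.
Central: 4717²·(1 − 548/4717)·10430/548 = 3.7428422 × 10^8.
North: 2383²·(1 − 586/2383)·1670/586 = 1.2203685 × 10^7.
Sum = 9.8698676 × 10^8.
SE = √(9.8698676 × 10^8) = 31416.

31416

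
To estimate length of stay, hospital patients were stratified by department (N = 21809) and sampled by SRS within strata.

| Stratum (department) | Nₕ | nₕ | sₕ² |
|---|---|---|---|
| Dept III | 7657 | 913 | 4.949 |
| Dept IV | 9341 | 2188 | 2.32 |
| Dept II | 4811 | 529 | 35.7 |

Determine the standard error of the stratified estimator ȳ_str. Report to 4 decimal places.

0.0605

Var(ȳ_str) = Σₕ Wₕ²(1 − fₕ)sₕ²/nₕ with Wₕ = Nₕ/N, N = 21809.
Dept III: Wₕ = 0.35109359; term = 0.35109359²·(1 − 0.11923730)·4.949/913 = 5.8850666 × 10^-4.
Dept IV: Wₕ = 0.42830941; term = 0.42830941²·(1 − 0.23423616)·2.32/2188 = 1.4895352 × 10^-4.
Dept II: Wₕ = 0.22059700; term = 0.22059700²·(1 − 0.10995635)·35.7/529 = 0.0029229613.
Sum = 0.0036604215.
SE = √(0.0036604215) = 0.0605.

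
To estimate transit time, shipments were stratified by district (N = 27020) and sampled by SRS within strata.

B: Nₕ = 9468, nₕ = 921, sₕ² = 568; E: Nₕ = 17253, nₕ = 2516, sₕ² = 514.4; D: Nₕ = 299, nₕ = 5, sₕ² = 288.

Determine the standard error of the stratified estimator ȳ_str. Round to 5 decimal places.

0.38275

Var(ȳ_str) = Σₕ Wₕ²(1 − fₕ)sₕ²/nₕ with Wₕ = Nₕ/N, N = 27020.
B: Wₕ = 0.35040711; term = 0.35040711²·(1 − 0.09727503)·568/921 = 0.068358098.
E: Wₕ = 0.63852702; term = 0.63852702²·(1 − 0.14582971)·514.4/2516 = 0.071202188.
D: Wₕ = 0.01106588; term = 0.01106588²·(1 − 0.01672241)·288/5 = 0.0069353808.
Sum = 0.14649567.
SE = √(0.14649567) = 0.38275.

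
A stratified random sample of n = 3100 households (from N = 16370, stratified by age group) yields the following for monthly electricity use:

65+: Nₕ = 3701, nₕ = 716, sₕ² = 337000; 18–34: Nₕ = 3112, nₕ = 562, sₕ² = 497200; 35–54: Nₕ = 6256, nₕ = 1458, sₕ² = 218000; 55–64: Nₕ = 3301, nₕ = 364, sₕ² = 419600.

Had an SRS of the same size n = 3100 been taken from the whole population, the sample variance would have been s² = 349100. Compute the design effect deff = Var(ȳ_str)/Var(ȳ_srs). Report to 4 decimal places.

Var(ȳ_str) = Σ Wₕ²(1−fₕ)sₕ²/nₕ with Wₕ = Nₕ/16370:
  65+: (3701/16370)²·(1−716/3701)·337000/716 = 19.403628
  18–34: (3112/16370)²·(1−562/3112)·497200/562 = 26.198548
  35–54: (6256/16370)²·(1−1458/6256)·218000/1458 = 16.747832
  55–64: (3301/16370)²·(1−364/3301)·419600/364 = 41.704816
  → Var(ȳ_str) = 104.05482.
Var(ȳ_srs) = (1 − 3100/16370)·349100/3100 = 91.287308.
deff = 104.05482 / 91.287308 = 1.1399.

1.1399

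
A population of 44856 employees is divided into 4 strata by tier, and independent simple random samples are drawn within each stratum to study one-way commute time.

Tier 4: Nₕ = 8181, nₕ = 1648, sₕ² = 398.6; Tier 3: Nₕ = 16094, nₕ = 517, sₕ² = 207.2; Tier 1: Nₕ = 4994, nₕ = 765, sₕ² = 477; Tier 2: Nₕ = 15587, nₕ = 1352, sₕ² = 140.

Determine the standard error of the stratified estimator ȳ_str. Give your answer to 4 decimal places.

Var(ȳ_str) = Σₕ Wₕ²(1 − fₕ)sₕ²/nₕ with Wₕ = Nₕ/N, N = 44856.
Tier 4: Wₕ = 0.18238363; term = 0.18238363²·(1 − 0.20144237)·398.6/1648 = 0.0064247769.
Tier 3: Wₕ = 0.35879258; term = 0.35879258²·(1 − 0.03212377)·207.2/517 = 0.049935102.
Tier 1: Wₕ = 0.11133405; term = 0.11133405²·(1 − 0.15318382)·477/765 = 0.0065448859.
Tier 2: Wₕ = 0.34748974; term = 0.34748974²·(1 − 0.08673895)·140/1352 = 0.011419058.
Sum = 0.074323823.
SE = √(0.074323823) = 0.2726.

0.2726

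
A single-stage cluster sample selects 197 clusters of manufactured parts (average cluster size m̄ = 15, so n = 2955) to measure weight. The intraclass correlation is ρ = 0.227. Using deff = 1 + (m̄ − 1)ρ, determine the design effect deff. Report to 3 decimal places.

deff = 1 + (15 − 1)·0.227 = 1 + 3.178 = 4.178.

4.178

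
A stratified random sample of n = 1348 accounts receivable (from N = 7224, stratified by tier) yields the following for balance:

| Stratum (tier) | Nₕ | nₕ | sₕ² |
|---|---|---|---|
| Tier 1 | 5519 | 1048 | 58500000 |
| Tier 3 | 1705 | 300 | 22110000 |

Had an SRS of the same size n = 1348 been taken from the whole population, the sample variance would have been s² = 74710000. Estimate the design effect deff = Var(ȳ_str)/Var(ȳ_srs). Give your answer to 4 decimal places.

Var(ȳ_str) = Σ Wₕ²(1−fₕ)sₕ²/nₕ with Wₕ = Nₕ/7224:
  Tier 1: (5519/7224)²·(1−1048/5519)·58500000/1048 = 26393.937
  Tier 3: (1705/7224)²·(1−300/1705)·22110000/300 = 3383.0835
  → Var(ȳ_str) = 29777.021.
Var(ȳ_srs) = (1 − 1348/7224)·74710000/1348 = 45080.933.
deff = 29777.021 / 45080.933 = 0.6605.

0.6605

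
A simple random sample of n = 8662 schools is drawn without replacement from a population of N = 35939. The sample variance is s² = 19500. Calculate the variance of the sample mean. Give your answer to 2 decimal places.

Under SRS without replacement, Var(ȳ) = (1 − f)·s²/n with f = n/N = 8662/35939 = 0.24101951.
Var(ȳ) = (1 − 0.24101951)·19500/8662 = 0.75898049·2.2512122 = 1.7086261.

1.71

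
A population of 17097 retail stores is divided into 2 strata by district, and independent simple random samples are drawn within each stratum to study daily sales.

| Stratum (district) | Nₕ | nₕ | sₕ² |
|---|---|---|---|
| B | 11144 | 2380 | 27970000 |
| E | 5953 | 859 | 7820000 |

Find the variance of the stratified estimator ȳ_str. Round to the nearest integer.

4871

Var(ȳ_str) = Σₕ Wₕ²(1 − fₕ)sₕ²/nₕ with Wₕ = Nₕ/N, N = 17097.
B: Wₕ = 0.65181026; term = 0.65181026²·(1 − 0.21356784)·27970000/2380 = 3926.6226.
E: Wₕ = 0.34818974; term = 0.34818974²·(1 − 0.14429699)·7820000/859 = 944.42742.
Sum = 4871.05.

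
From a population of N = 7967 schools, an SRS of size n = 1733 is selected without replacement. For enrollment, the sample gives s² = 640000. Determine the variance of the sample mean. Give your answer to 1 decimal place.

289.0

Under SRS without replacement, Var(ȳ) = (1 − f)·s²/n with f = n/N = 1733/7967 = 0.21752228.
Var(ȳ) = (1 − 0.21752228)·640000/1733 = 0.78247772·369.30179 = 288.97042.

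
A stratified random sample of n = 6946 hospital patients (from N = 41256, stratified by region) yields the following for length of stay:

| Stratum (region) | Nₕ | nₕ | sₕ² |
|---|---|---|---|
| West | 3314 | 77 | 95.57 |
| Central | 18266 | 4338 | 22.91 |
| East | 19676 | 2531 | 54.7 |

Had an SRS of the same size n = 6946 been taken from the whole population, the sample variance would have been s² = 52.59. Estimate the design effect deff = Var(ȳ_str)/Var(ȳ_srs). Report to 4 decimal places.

Var(ȳ_str) = Σ Wₕ²(1−fₕ)sₕ²/nₕ with Wₕ = Nₕ/41256:
  West: (3314/41256)²·(1−77/3314)·95.57/77 = 0.0078226127
  Central: (18266/41256)²·(1−4338/18266)·22.91/4338 = 7.8939345 × 10^-4
  East: (19676/41256)²·(1−2531/19676)·54.7/2531 = 0.0042834652
  → Var(ȳ_str) = 0.012895471.
Var(ȳ_srs) = (1 − 6946/41256)·52.59/6946 = 0.0062965404.
deff = 0.012895471 / 0.0062965404 = 2.0480.

2.0480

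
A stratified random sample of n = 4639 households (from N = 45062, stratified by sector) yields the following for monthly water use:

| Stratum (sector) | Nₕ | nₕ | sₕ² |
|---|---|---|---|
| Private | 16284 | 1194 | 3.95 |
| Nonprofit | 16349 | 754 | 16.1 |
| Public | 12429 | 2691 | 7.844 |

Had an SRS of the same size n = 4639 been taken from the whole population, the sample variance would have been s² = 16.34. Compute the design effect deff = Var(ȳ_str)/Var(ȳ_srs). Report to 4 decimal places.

Var(ȳ_str) = Σ Wₕ²(1−fₕ)sₕ²/nₕ with Wₕ = Nₕ/45062:
  Private: (16284/45062)²·(1−1194/16284)·3.95/1194 = 4.0033372 × 10^-4
  Nonprofit: (16349/45062)²·(1−754/16349)·16.1/754 = 0.0026810825
  Public: (12429/45062)²·(1−2691/12429)·7.844/2691 = 1.7374364 × 10^-4
  → Var(ȳ_str) = 0.0032551599.
Var(ȳ_srs) = (1 − 4639/45062)·16.34/4639 = 0.0031596993.
deff = 0.0032551599 / 0.0031596993 = 1.0302.

1.0302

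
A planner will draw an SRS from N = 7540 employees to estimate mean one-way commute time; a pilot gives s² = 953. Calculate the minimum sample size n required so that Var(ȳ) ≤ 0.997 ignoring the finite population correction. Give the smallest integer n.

Without fpc, n₀ = s²/D = 953/0.997 = 955.8676.
Rounding up, n = 956.

956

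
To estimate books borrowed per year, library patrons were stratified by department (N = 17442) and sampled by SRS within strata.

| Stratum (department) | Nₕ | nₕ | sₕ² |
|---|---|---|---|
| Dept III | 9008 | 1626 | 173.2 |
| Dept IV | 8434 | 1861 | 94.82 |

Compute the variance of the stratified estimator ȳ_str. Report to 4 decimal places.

Var(ȳ_str) = Σₕ Wₕ²(1 − fₕ)sₕ²/nₕ with Wₕ = Nₕ/N, N = 17442.
Dept III: Wₕ = 0.51645454; term = 0.51645454²·(1 − 0.18050622)·173.2/1626 = 0.023282907.
Dept IV: Wₕ = 0.48354546; term = 0.48354546²·(1 − 0.22065449)·94.82/1861 = 0.0092844941.
Sum = 0.032567401.

0.0326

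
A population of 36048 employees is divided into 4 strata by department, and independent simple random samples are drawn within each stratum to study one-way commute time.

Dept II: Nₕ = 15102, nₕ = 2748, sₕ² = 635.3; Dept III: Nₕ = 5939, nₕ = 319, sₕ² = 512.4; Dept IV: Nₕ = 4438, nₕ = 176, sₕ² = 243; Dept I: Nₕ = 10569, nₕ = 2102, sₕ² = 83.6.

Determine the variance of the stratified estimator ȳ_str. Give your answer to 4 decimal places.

Var(ȳ_str) = Σₕ Wₕ²(1 − fₕ)sₕ²/nₕ with Wₕ = Nₕ/N, N = 36048.
Dept II: Wₕ = 0.41894141; term = 0.41894141²·(1 − 0.18196265)·635.3/2748 = 0.033192643.
Dept III: Wₕ = 0.16475255; term = 0.16475255²·(1 − 0.05371275)·512.4/319 = 0.041257768.
Dept IV: Wₕ = 0.12311363; term = 0.12311363²·(1 − 0.03965750)·243/176 = 0.020097036.
Dept I: Wₕ = 0.29319241; term = 0.29319241²·(1 − 0.19888353)·83.6/2102 = 0.0027388905.
Sum = 0.097286338.

0.0973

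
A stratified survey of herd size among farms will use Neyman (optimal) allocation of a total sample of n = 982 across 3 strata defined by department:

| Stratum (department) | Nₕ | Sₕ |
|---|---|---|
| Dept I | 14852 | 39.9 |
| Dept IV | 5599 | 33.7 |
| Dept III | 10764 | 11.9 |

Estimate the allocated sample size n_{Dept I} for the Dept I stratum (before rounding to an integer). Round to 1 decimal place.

639.9

Neyman allocation: nₕ = n·NₕSₕ / Σⱼ NⱼSⱼ.
Σ NⱼSⱼ = 14852·39.9 + 5599·33.7 + 10764·11.9 = 909372.7.
n_{Dept I} = 982·14852·39.9 / 909372.7 = 639.9.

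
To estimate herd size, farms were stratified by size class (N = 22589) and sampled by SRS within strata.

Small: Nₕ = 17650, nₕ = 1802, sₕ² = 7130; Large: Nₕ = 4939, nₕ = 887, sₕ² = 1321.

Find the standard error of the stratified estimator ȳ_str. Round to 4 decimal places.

Var(ȳ_str) = Σₕ Wₕ²(1 − fₕ)sₕ²/nₕ with Wₕ = Nₕ/N, N = 22589.
Small: Wₕ = 0.78135376; term = 0.78135376²·(1 − 0.10209632)·7130/1802 = 2.1690018.
Large: Wₕ = 0.21864624; term = 0.21864624²·(1 − 0.17959101)·1321/887 = 0.058410867.
Sum = 2.2274127.
SE = √(2.2274127) = 1.4925.

1.4925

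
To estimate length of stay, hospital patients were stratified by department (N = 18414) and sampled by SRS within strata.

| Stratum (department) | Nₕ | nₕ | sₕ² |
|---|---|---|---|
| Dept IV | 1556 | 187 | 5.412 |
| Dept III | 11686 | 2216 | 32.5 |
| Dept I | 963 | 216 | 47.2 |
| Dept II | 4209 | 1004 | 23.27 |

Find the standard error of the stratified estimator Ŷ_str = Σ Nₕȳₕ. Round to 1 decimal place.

Var(Ŷ_str) = Σₕ Nₕ²(1 − fₕ)sₕ²/nₕ.
Dept IV: 1556²·(1 − 187/1556)·5.412/187 = 61649.452.
Dept III: 11686²·(1 − 2216/11686)·32.5/2216 = 1.6230409 × 10^6.
Dept I: 963²·(1 − 216/963)·47.2/216 = 157193.7.
Dept II: 4209²·(1 − 1004/4209)·23.27/1004 = 312658.06.
Sum = 2.1545421 × 10^6.
SE = √(2.1545421 × 10^6) = 1467.8.

1467.8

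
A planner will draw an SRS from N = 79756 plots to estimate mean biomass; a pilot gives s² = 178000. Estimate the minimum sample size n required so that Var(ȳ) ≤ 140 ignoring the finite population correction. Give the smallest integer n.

1272

Without fpc, n₀ = s²/D = 178000/140 = 1271.4286.
Rounding up, n = 1272.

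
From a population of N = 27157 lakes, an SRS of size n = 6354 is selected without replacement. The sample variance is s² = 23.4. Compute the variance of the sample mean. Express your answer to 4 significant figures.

Under SRS without replacement, Var(ȳ) = (1 − f)·s²/n with f = n/N = 6354/27157 = 0.23397282.
Var(ȳ) = (1 − 0.23397282)·23.4/6354 = 0.76602718·0.0036827195 = 0.0028210633.

0.002821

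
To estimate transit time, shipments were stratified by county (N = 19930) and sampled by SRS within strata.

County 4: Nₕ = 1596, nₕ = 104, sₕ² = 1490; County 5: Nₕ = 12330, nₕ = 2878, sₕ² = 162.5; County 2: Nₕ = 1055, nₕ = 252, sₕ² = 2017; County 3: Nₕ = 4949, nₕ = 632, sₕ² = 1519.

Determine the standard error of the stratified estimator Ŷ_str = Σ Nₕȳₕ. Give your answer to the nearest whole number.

Var(Ŷ_str) = Σₕ Nₕ²(1 − fₕ)sₕ²/nₕ.
County 4: 1596²·(1 − 104/1596)·1490/104 = 3.4115728 × 10^7.
County 5: 12330²·(1 − 2878/12330)·162.5/2878 = 6.5803556 × 10^6.
County 2: 1055²·(1 − 252/1055)·2017/252 = 6.7806818 × 10^6.
County 3: 4949²·(1 − 632/4949)·1519/632 = 5.134997 × 10^7.
Sum = 9.8826735 × 10^7.
SE = √(9.8826735 × 10^7) = 9941.

9941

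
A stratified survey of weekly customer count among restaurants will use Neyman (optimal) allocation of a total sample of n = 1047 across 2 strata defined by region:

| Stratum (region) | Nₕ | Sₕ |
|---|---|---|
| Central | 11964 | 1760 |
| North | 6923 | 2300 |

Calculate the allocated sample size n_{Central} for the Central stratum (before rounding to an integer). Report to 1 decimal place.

Neyman allocation: nₕ = n·NₕSₕ / Σⱼ NⱼSⱼ.
Σ NⱼSⱼ = 11964·1760 + 6923·2300 = 3.697954 × 10^7.
n_{Central} = 1047·11964·1760 / (3.697954 × 10^7) = 596.2.

596.2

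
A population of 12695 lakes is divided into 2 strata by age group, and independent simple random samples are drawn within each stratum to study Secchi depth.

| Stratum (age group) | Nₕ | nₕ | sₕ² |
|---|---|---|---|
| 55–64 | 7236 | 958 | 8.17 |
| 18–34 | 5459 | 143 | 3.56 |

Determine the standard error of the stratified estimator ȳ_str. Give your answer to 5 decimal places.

Var(ȳ_str) = Σₕ Wₕ²(1 − fₕ)sₕ²/nₕ with Wₕ = Nₕ/N, N = 12695.
55–64: Wₕ = 0.56998818; term = 0.56998818²·(1 − 0.13239359)·8.17/958 = 0.0024038702.
18–34: Wₕ = 0.43001182; term = 0.43001182²·(1 − 0.02619527)·3.56/143 = 0.0044827716.
Sum = 0.0068866418.
SE = √(0.0068866418) = 0.08299.

0.08299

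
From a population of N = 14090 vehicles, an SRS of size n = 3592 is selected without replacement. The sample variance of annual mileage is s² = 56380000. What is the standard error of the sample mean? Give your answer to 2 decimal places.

Under SRS without replacement, Var(ȳ) = (1 − f)·s²/n with f = n/N = 3592/14090 = 0.25493258.
Var(ȳ) = (1 − 0.25493258)·56380000/3592 = 0.74506742·15695.991 = 11694.572.
SE(ȳ) = √(11694.572) = 108.14.

108.14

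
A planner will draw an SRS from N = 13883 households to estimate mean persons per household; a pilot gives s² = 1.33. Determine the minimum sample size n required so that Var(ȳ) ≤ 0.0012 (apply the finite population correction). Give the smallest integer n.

1027

Without fpc, n₀ = s²/D = 1.33/0.0012 = 1108.3333.
With fpc, (1 − n/N)·s²/n ≤ D requires n ≥ n₀/(1 + n₀/N) = 1108.3333/(1 + 1108.3333/13883) = 1026.3924.
Rounding up, n = 1027.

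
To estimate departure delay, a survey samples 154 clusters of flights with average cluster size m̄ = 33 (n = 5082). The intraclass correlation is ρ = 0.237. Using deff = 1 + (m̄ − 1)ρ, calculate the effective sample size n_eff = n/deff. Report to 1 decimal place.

deff = 1 + (33 − 1)·0.237 = 1 + 7.584 = 8.584.
n_eff = 5082 / 8.584 = 592.0.

592.0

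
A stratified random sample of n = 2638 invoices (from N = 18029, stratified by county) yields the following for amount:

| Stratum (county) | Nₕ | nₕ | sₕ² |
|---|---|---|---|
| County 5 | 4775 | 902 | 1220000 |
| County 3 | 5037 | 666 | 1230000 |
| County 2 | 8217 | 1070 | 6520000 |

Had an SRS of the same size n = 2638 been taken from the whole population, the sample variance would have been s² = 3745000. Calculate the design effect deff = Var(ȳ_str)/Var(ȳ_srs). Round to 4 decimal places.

Var(ȳ_str) = Σ Wₕ²(1−fₕ)sₕ²/nₕ with Wₕ = Nₕ/18029:
  County 5: (4775/18029)²·(1−902/4775)·1220000/902 = 76.953945
  County 3: (5037/18029)²·(1−666/5037)·1230000/666 = 125.09512
  County 2: (8217/18029)²·(1−1070/8217)·6520000/1070 = 1100.9247
  → Var(ȳ_str) = 1302.9738.
Var(ȳ_srs) = (1 − 2638/18029)·3745000/2638 = 1211.9152.
deff = 1302.9738 / 1211.9152 = 1.0751.

1.0751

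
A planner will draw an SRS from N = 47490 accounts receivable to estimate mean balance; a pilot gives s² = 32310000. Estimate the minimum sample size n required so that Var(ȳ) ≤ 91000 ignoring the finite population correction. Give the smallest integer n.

356

Without fpc, n₀ = s²/D = 32310000/91000 = 355.0549.
Rounding up, n = 356.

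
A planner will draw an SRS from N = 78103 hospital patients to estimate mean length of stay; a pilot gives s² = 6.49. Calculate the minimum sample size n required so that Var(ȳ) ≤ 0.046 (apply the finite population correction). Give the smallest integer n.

141

Without fpc, n₀ = s²/D = 6.49/0.046 = 141.0870.
With fpc, (1 − n/N)·s²/n ≤ D requires n ≥ n₀/(1 + n₀/N) = 141.0870/(1 + 141.0870/78103) = 140.8326.
Rounding up, n = 141.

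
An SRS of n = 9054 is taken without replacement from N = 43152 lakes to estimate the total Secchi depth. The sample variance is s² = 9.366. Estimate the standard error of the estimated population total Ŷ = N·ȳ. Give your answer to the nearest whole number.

1234

Var(Ŷ) = N²·Var(ȳ) = N²·(1 − n/N)·s²/n.
f = 9054/43152 = 0.20981646; Var(ȳ) = 0.79018354·9.366/9054 = 8.1741319 × 10^-4.
Var(Ŷ) = 43152² · (8.1741319 × 10^-4) = 1.5221011 × 10^6.
SE(Ŷ) = √(1.5221011 × 10^6) = 1234.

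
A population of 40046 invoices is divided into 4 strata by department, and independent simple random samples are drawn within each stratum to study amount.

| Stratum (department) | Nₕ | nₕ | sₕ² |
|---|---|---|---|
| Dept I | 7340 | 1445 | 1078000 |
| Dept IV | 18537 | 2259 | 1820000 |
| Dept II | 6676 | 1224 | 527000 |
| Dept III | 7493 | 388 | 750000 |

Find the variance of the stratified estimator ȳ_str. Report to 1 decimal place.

245.7

Var(ȳ_str) = Σₕ Wₕ²(1 − fₕ)sₕ²/nₕ with Wₕ = Nₕ/N, N = 40046.
Dept I: Wₕ = 0.18328922; term = 0.18328922²·(1 − 0.19686649)·1078000/1445 = 20.12855.
Dept IV: Wₕ = 0.46289267; term = 0.46289267²·(1 − 0.12186438)·1820000/2259 = 151.59238.
Dept II: Wₕ = 0.16670829; term = 0.16670829²·(1 − 0.18334332)·527000/1224 = 9.7719916.
Dept III: Wₕ = 0.18710982; term = 0.18710982²·(1 − 0.05178166)·750000/388 = 64.169856.
Sum = 245.66278.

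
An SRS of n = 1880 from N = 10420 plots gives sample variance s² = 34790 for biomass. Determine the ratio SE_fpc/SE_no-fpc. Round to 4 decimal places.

f = n/N = 1880/10420 = 0.18042226.
SE_no-fpc = √(s²/n) = 4.3017809; SE_fpc = √((1−f)s²/n) = 3.8944252.
Ratio = √(1−f) = 0.90530533.

0.9053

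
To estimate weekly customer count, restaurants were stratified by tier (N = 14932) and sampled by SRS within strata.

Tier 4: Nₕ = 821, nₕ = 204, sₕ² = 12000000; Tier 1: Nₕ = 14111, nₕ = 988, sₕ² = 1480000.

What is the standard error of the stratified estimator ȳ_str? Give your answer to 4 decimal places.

37.1181

Var(ȳ_str) = Σₕ Wₕ²(1 − fₕ)sₕ²/nₕ with Wₕ = Nₕ/N, N = 14932.
Tier 4: Wₕ = 0.05498259; term = 0.05498259²·(1 − 0.24847747)·12000000/204 = 133.64214.
Tier 1: Wₕ = 0.94501741; term = 0.94501741²·(1 − 0.07001630)·1480000/988 = 1244.1127.
Sum = 1377.7548.
SE = √(1377.7548) = 37.1181.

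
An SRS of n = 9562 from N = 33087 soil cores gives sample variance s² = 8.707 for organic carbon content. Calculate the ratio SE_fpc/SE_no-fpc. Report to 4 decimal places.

f = n/N = 9562/33087 = 0.28899568.
SE_no-fpc = √(s²/n) = 0.030175877; SE_fpc = √((1−f)s²/n) = 0.025444623.
Ratio = √(1−f) = 0.84321072.

0.8432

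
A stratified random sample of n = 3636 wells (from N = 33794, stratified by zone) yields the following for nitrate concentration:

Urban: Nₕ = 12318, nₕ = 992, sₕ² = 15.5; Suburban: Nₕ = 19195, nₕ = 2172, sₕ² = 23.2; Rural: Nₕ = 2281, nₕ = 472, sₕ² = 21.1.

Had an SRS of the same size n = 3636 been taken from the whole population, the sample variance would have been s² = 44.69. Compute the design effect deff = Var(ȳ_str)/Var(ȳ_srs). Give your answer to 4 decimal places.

Var(ȳ_str) = Σ Wₕ²(1−fₕ)sₕ²/nₕ with Wₕ = Nₕ/33794:
  Urban: (12318/33794)²·(1−992/12318)·15.5/992 = 0.0019087875
  Suburban: (19195/33794)²·(1−2172/19195)·23.2/2172 = 0.0030561395
  Rural: (2281/33794)²·(1−472/2281)·21.1/472 = 1.6151955 × 10^-4
  → Var(ȳ_str) = 0.0051264466.
Var(ȳ_srs) = (1 − 3636/33794)·44.69/3636 = 0.010968555.
deff = 0.0051264466 / 0.010968555 = 0.4674.

0.4674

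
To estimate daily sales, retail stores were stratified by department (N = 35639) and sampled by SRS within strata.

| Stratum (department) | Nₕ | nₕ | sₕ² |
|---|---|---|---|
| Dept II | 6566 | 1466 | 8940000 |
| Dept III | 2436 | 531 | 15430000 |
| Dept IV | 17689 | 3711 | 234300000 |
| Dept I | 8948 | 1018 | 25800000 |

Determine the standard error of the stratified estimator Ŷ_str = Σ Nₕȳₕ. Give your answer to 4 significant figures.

Var(Ŷ_str) = Σₕ Nₕ²(1 − fₕ)sₕ²/nₕ.
Dept II: 6566²·(1 − 1466/6566)·8940000/1466 = 2.0420887 × 10^11.
Dept III: 2436²·(1 − 531/2436)·15430000/531 = 1.3484774 × 10^11.
Dept IV: 17689²·(1 − 3711/17689)·234300000/3711 = 1.5610961 × 10^13.
Dept I: 8948²·(1 − 1018/8948)·25800000/1018 = 1.798337 × 10^12.
Sum = 1.7748355 × 10^13.
SE = √(1.7748355 × 10^13) = 4.213 × 10^6.

4.213 × 10^6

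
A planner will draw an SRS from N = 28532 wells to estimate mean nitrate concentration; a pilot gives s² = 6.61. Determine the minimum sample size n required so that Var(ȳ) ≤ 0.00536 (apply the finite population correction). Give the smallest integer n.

Without fpc, n₀ = s²/D = 6.61/0.00536 = 1233.2090.
With fpc, (1 − n/N)·s²/n ≤ D requires n ≥ n₀/(1 + n₀/N) = 1233.2090/(1 + 1233.2090/28532) = 1182.1156.
Rounding up, n = 1183.

1183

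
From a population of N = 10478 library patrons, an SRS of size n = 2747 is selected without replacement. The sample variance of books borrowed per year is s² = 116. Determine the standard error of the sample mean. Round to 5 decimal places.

0.17651

Under SRS without replacement, Var(ȳ) = (1 − f)·s²/n with f = n/N = 2747/10478 = 0.26216835.
Var(ȳ) = (1 − 0.26216835)·116/2747 = 0.73783165·0.042227885 = 0.03115707.
SE(ȳ) = √(0.03115707) = 0.17651.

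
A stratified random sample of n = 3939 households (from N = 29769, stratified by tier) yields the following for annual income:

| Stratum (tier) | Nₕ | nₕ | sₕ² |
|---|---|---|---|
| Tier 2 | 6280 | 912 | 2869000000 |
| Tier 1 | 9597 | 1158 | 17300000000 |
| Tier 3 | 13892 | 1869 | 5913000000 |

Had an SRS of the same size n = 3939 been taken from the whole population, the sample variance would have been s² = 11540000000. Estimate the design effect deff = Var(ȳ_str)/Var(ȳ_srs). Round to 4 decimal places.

0.8187

Var(ȳ_str) = Σ Wₕ²(1−fₕ)sₕ²/nₕ with Wₕ = Nₕ/29769:
  Tier 2: (6280/29769)²·(1−912/6280)·2869000000/912 = 119668.37
  Tier 1: (9597/29769)²·(1−1158/9597)·17300000000/1158 = 1.3653234 × 10^6
  Tier 3: (13892/29769)²·(1−1869/13892)·5913000000/1869 = 596276.52
  → Var(ȳ_str) = 2.0812683 × 10^6.
Var(ȳ_srs) = (1 − 3939/29769)·11540000000/3939 = 2.542026 × 10^6.
deff = (2.0812683 × 10^6) / (2.542026 × 10^6) = 0.8187.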